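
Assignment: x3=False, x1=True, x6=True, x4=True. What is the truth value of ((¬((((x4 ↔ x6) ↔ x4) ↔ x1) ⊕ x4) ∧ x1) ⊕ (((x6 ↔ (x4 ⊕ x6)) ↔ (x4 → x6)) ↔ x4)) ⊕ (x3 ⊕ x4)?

False

x4 ↔ x6 = True ↔ True = True
(x4 ↔ x6) ↔ x4 = True ↔ True = True
((x4 ↔ x6) ↔ x4) ↔ x1 = True ↔ True = True
(((x4 ↔ x6) ↔ x4) ↔ x1) ⊕ x4 = True ⊕ True = False
¬((((x4 ↔ x6) ↔ x4) ↔ x1) ⊕ x4) = ¬False = True
¬((((x4 ↔ x6) ↔ x4) ↔ x1) ⊕ x4) ∧ x1 = True ∧ True = True
x4 ⊕ x6 = True ⊕ True = False
x6 ↔ (x4 ⊕ x6) = True ↔ False = False
x4 → x6 = True → True = True
(x6 ↔ (x4 ⊕ x6)) ↔ (x4 → x6) = False ↔ True = False
((x6 ↔ (x4 ⊕ x6)) ↔ (x4 → x6)) ↔ x4 = False ↔ True = False
(¬((((x4 ↔ x6) ↔ x4) ↔ x1) ⊕ x4) ∧ x1) ⊕ (((x6 ↔ (x4 ⊕ x6)) ↔ (x4 → x6)) ↔ x4) = True ⊕ False = True
x3 ⊕ x4 = False ⊕ True = True
((¬((((x4 ↔ x6) ↔ x4) ↔ x1) ⊕ x4) ∧ x1) ⊕ (((x6 ↔ (x4 ⊕ x6)) ↔ (x4 → x6)) ↔ x4)) ⊕ (x3 ⊕ x4) = True ⊕ True = False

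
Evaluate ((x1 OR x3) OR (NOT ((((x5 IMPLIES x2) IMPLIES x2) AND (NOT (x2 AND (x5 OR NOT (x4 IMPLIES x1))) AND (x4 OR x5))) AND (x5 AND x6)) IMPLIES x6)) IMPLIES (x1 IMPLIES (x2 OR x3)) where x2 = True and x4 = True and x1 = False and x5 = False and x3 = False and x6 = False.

True

Substituting x2=True, x4=True, x1=False, x5=False, x3=False, x6=False:
x1 OR x3 = False OR False = False
x5 IMPLIES x2 = False IMPLIES True = True
(x5 IMPLIES x2) IMPLIES x2 = True IMPLIES True = True
x4 IMPLIES x1 = True IMPLIES False = False
NOT (x4 IMPLIES x1) = NOT False = True
x5 OR NOT (x4 IMPLIES x1) = False OR True = True
x2 AND (x5 OR NOT (x4 IMPLIES x1)) = True AND True = True
NOT (x2 AND (x5 OR NOT (x4 IMPLIES x1))) = NOT True = False
x4 OR x5 = True OR False = True
NOT (x2 AND (x5 OR NOT (x4 IMPLIES x1))) AND (x4 OR x5) = False AND True = False
((x5 IMPLIES x2) IMPLIES x2) AND (NOT (x2 AND (x5 OR NOT (x4 IMPLIES x1))) AND (x4 OR x5)) = True AND False = False
x5 AND x6 = False AND False = False
(((x5 IMPLIES x2) IMPLIES x2) AND (NOT (x2 AND (x5 OR NOT (x4 IMPLIES x1))) AND (x4 OR x5))) AND (x5 AND x6) = False AND False = False
NOT ((((x5 IMPLIES x2) IMPLIES x2) AND (NOT (x2 AND (x5 OR NOT (x4 IMPLIES x1))) AND (x4 OR x5))) AND (x5 AND x6)) = NOT False = True
NOT ((((x5 IMPLIES x2) IMPLIES x2) AND (NOT (x2 AND (x5 OR NOT (x4 IMPLIES x1))) AND (x4 OR x5))) AND (x5 AND x6)) IMPLIES x6 = True IMPLIES False = False
(x1 OR x3) OR (NOT ((((x5 IMPLIES x2) IMPLIES x2) AND (NOT (x2 AND (x5 OR NOT (x4 IMPLIES x1))) AND (x4 OR x5))) AND (x5 AND x6)) IMPLIES x6) = False OR False = False
x2 OR x3 = True OR False = True
x1 IMPLIES (x2 OR x3) = False IMPLIES True = True
((x1 OR x3) OR (NOT ((((x5 IMPLIES x2) IMPLIES x2) AND (NOT (x2 AND (x5 OR NOT (x4 IMPLIES x1))) AND (x4 OR x5))) AND (x5 AND x6)) IMPLIES x6)) IMPLIES (x1 IMPLIES (x2 OR x3)) = False IMPLIES True = True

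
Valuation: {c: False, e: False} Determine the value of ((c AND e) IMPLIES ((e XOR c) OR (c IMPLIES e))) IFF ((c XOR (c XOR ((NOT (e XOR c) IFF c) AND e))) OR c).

False

Substituting c=False, e=False:
c AND e = False AND False = False
e XOR c = False XOR False = False
c IMPLIES e = False IMPLIES False = True
(e XOR c) OR (c IMPLIES e) = False OR True = True
(c AND e) IMPLIES ((e XOR c) OR (c IMPLIES e)) = False IMPLIES True = True
e XOR c = False XOR False = False
NOT (e XOR c) = NOT False = True
NOT (e XOR c) IFF c = True IFF False = False
(NOT (e XOR c) IFF c) AND e = False AND False = False
c XOR ((NOT (e XOR c) IFF c) AND e) = False XOR False = False
c XOR (c XOR ((NOT (e XOR c) IFF c) AND e)) = False XOR False = False
(c XOR (c XOR ((NOT (e XOR c) IFF c) AND e))) OR c = False OR False = False
((c AND e) IMPLIES ((e XOR c) OR (c IMPLIES e))) IFF ((c XOR (c XOR ((NOT (e XOR c) IFF c) AND e))) OR c) = True IFF False = False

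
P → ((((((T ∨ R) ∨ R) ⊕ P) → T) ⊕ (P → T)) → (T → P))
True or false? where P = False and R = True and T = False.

T ∨ R = False ∨ True = True
(T ∨ R) ∨ R = True ∨ True = True
((T ∨ R) ∨ R) ⊕ P = True ⊕ False = True
(((T ∨ R) ∨ R) ⊕ P) → T = True → False = False
P → T = False → False = True
((((T ∨ R) ∨ R) ⊕ P) → T) ⊕ (P → T) = False ⊕ True = True
T → P = False → False = True
(((((T ∨ R) ∨ R) ⊕ P) → T) ⊕ (P → T)) → (T → P) = True → True = True
P → ((((((T ∨ R) ∨ R) ⊕ P) → T) ⊕ (P → T)) → (T → P)) = False → True = True

True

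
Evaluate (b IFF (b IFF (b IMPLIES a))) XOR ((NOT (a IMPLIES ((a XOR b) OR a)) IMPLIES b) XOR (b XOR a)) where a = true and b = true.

Substituting a=true, b=true:
b IMPLIES a = true IMPLIES true = true
b IFF (b IMPLIES a) = true IFF true = true
b IFF (b IFF (b IMPLIES a)) = true IFF true = true
a XOR b = true XOR true = false
(a XOR b) OR a = false OR true = true
a IMPLIES ((a XOR b) OR a) = true IMPLIES true = true
NOT (a IMPLIES ((a XOR b) OR a)) = NOT true = false
NOT (a IMPLIES ((a XOR b) OR a)) IMPLIES b = false IMPLIES true = true
b XOR a = true XOR true = false
(NOT (a IMPLIES ((a XOR b) OR a)) IMPLIES b) XOR (b XOR a) = true XOR false = true
(b IFF (b IFF (b IMPLIES a))) XOR ((NOT (a IMPLIES ((a XOR b) OR a)) IMPLIES b) XOR (b XOR a)) = true XOR true = false

false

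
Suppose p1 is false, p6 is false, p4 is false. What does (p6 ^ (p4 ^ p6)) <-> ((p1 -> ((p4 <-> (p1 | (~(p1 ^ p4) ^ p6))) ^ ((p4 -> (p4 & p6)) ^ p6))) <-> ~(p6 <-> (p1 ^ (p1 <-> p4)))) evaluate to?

False

Substituting p1=False, p6=False, p4=False:
p4 ^ p6 = False ^ False = False
p6 ^ (p4 ^ p6) = False ^ False = False
p1 ^ p4 = False ^ False = False
~(p1 ^ p4) = ~False = True
~(p1 ^ p4) ^ p6 = True ^ False = True
p1 | (~(p1 ^ p4) ^ p6) = False | True = True
p4 <-> (p1 | (~(p1 ^ p4) ^ p6)) = False <-> True = False
p4 & p6 = False & False = False
p4 -> (p4 & p6) = False -> False = True
(p4 -> (p4 & p6)) ^ p6 = True ^ False = True
(p4 <-> (p1 | (~(p1 ^ p4) ^ p6))) ^ ((p4 -> (p4 & p6)) ^ p6) = False ^ True = True
p1 -> ((p4 <-> (p1 | (~(p1 ^ p4) ^ p6))) ^ ((p4 -> (p4 & p6)) ^ p6)) = False -> True = True
p1 <-> p4 = False <-> False = True
p1 ^ (p1 <-> p4) = False ^ True = True
p6 <-> (p1 ^ (p1 <-> p4)) = False <-> True = False
~(p6 <-> (p1 ^ (p1 <-> p4))) = ~False = True
(p1 -> ((p4 <-> (p1 | (~(p1 ^ p4) ^ p6))) ^ ((p4 -> (p4 & p6)) ^ p6))) <-> ~(p6 <-> (p1 ^ (p1 <-> p4))) = True <-> True = True
(p6 ^ (p4 ^ p6)) <-> ((p1 -> ((p4 <-> (p1 | (~(p1 ^ p4) ^ p6))) ^ ((p4 -> (p4 & p6)) ^ p6))) <-> ~(p6 <-> (p1 ^ (p1 <-> p4)))) = False <-> True = False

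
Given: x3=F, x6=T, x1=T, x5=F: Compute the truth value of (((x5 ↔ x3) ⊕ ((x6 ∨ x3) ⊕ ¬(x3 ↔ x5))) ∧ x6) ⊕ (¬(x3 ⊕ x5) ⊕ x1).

F

x5 ↔ x3 = F ↔ F = T
x6 ∨ x3 = T ∨ F = T
x3 ↔ x5 = F ↔ F = T
¬(x3 ↔ x5) = ¬T = F
(x6 ∨ x3) ⊕ ¬(x3 ↔ x5) = T ⊕ F = T
(x5 ↔ x3) ⊕ ((x6 ∨ x3) ⊕ ¬(x3 ↔ x5)) = T ⊕ T = F
((x5 ↔ x3) ⊕ ((x6 ∨ x3) ⊕ ¬(x3 ↔ x5))) ∧ x6 = F ∧ T = F
x3 ⊕ x5 = F ⊕ F = F
¬(x3 ⊕ x5) = ¬F = T
¬(x3 ⊕ x5) ⊕ x1 = T ⊕ T = F
(((x5 ↔ x3) ⊕ ((x6 ∨ x3) ⊕ ¬(x3 ↔ x5))) ∧ x6) ⊕ (¬(x3 ⊕ x5) ⊕ x1) = F ⊕ F = F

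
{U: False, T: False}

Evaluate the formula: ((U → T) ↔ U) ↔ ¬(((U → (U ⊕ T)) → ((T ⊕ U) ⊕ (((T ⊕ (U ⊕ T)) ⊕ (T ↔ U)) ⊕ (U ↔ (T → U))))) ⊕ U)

True

U → T = False → False = True
(U → T) ↔ U = True ↔ False = False
U ⊕ T = False ⊕ False = False
U → (U ⊕ T) = False → False = True
T ⊕ U = False ⊕ False = False
U ⊕ T = False ⊕ False = False
T ⊕ (U ⊕ T) = False ⊕ False = False
T ↔ U = False ↔ False = True
(T ⊕ (U ⊕ T)) ⊕ (T ↔ U) = False ⊕ True = True
T → U = False → False = True
U ↔ (T → U) = False ↔ True = False
((T ⊕ (U ⊕ T)) ⊕ (T ↔ U)) ⊕ (U ↔ (T → U)) = True ⊕ False = True
(T ⊕ U) ⊕ (((T ⊕ (U ⊕ T)) ⊕ (T ↔ U)) ⊕ (U ↔ (T → U))) = False ⊕ True = True
(U → (U ⊕ T)) → ((T ⊕ U) ⊕ (((T ⊕ (U ⊕ T)) ⊕ (T ↔ U)) ⊕ (U ↔ (T → U)))) = True → True = True
((U → (U ⊕ T)) → ((T ⊕ U) ⊕ (((T ⊕ (U ⊕ T)) ⊕ (T ↔ U)) ⊕ (U ↔ (T → U))))) ⊕ U = True ⊕ False = True
¬(((U → (U ⊕ T)) → ((T ⊕ U) ⊕ (((T ⊕ (U ⊕ T)) ⊕ (T ↔ U)) ⊕ (U ↔ (T → U))))) ⊕ U) = ¬True = False
((U → T) ↔ U) ↔ ¬(((U → (U ⊕ T)) → ((T ⊕ U) ⊕ (((T ⊕ (U ⊕ T)) ⊕ (T ↔ U)) ⊕ (U ↔ (T → U))))) ⊕ U) = False ↔ False = True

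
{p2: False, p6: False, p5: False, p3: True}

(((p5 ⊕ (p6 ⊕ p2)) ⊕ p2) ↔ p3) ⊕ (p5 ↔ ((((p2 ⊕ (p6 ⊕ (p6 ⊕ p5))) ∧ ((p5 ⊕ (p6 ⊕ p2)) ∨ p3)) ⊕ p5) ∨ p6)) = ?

p6 ⊕ p2 = False ⊕ False = False
p5 ⊕ (p6 ⊕ p2) = False ⊕ False = False
(p5 ⊕ (p6 ⊕ p2)) ⊕ p2 = False ⊕ False = False
((p5 ⊕ (p6 ⊕ p2)) ⊕ p2) ↔ p3 = False ↔ True = False
p6 ⊕ p5 = False ⊕ False = False
p6 ⊕ (p6 ⊕ p5) = False ⊕ False = False
p2 ⊕ (p6 ⊕ (p6 ⊕ p5)) = False ⊕ False = False
p6 ⊕ p2 = False ⊕ False = False
p5 ⊕ (p6 ⊕ p2) = False ⊕ False = False
(p5 ⊕ (p6 ⊕ p2)) ∨ p3 = False ∨ True = True
(p2 ⊕ (p6 ⊕ (p6 ⊕ p5))) ∧ ((p5 ⊕ (p6 ⊕ p2)) ∨ p3) = False ∧ True = False
((p2 ⊕ (p6 ⊕ (p6 ⊕ p5))) ∧ ((p5 ⊕ (p6 ⊕ p2)) ∨ p3)) ⊕ p5 = False ⊕ False = False
(((p2 ⊕ (p6 ⊕ (p6 ⊕ p5))) ∧ ((p5 ⊕ (p6 ⊕ p2)) ∨ p3)) ⊕ p5) ∨ p6 = False ∨ False = False
p5 ↔ ((((p2 ⊕ (p6 ⊕ (p6 ⊕ p5))) ∧ ((p5 ⊕ (p6 ⊕ p2)) ∨ p3)) ⊕ p5) ∨ p6) = False ↔ False = True
(((p5 ⊕ (p6 ⊕ p2)) ⊕ p2) ↔ p3) ⊕ (p5 ↔ ((((p2 ⊕ (p6 ⊕ (p6 ⊕ p5))) ∧ ((p5 ⊕ (p6 ⊕ p2)) ∨ p3)) ⊕ p5) ∨ p6)) = False ⊕ True = True

True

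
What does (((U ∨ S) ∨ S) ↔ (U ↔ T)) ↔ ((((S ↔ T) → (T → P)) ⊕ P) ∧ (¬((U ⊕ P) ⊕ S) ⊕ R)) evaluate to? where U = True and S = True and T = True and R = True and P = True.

False

U ∨ S = True ∨ True = True
(U ∨ S) ∨ S = True ∨ True = True
U ↔ T = True ↔ True = True
((U ∨ S) ∨ S) ↔ (U ↔ T) = True ↔ True = True
S ↔ T = True ↔ True = True
T → P = True → True = True
(S ↔ T) → (T → P) = True → True = True
((S ↔ T) → (T → P)) ⊕ P = True ⊕ True = False
U ⊕ P = True ⊕ True = False
(U ⊕ P) ⊕ S = False ⊕ True = True
¬((U ⊕ P) ⊕ S) = ¬True = False
¬((U ⊕ P) ⊕ S) ⊕ R = False ⊕ True = True
(((S ↔ T) → (T → P)) ⊕ P) ∧ (¬((U ⊕ P) ⊕ S) ⊕ R) = False ∧ True = False
(((U ∨ S) ∨ S) ↔ (U ↔ T)) ↔ ((((S ↔ T) → (T → P)) ⊕ P) ∧ (¬((U ⊕ P) ⊕ S) ⊕ R)) = True ↔ False = False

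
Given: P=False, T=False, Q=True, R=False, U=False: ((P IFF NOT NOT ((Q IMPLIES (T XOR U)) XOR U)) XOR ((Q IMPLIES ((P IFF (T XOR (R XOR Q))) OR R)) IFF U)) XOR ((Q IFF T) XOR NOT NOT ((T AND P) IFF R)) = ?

T XOR U = False XOR False = False
Q IMPLIES (T XOR U) = True IMPLIES False = False
(Q IMPLIES (T XOR U)) XOR U = False XOR False = False
NOT ((Q IMPLIES (T XOR U)) XOR U) = NOT False = True
NOT NOT ((Q IMPLIES (T XOR U)) XOR U) = NOT True = False
P IFF NOT NOT ((Q IMPLIES (T XOR U)) XOR U) = False IFF False = True
R XOR Q = False XOR True = True
T XOR (R XOR Q) = False XOR True = True
P IFF (T XOR (R XOR Q)) = False IFF True = False
(P IFF (T XOR (R XOR Q))) OR R = False OR False = False
Q IMPLIES ((P IFF (T XOR (R XOR Q))) OR R) = True IMPLIES False = False
(Q IMPLIES ((P IFF (T XOR (R XOR Q))) OR R)) IFF U = False IFF False = True
(P IFF NOT NOT ((Q IMPLIES (T XOR U)) XOR U)) XOR ((Q IMPLIES ((P IFF (T XOR (R XOR Q))) OR R)) IFF U) = True XOR True = False
Q IFF T = True IFF False = False
T AND P = False AND False = False
(T AND P) IFF R = False IFF False = True
NOT ((T AND P) IFF R) = NOT True = False
NOT NOT ((T AND P) IFF R) = NOT False = True
(Q IFF T) XOR NOT NOT ((T AND P) IFF R) = False XOR True = True
((P IFF NOT NOT ((Q IMPLIES (T XOR U)) XOR U)) XOR ((Q IMPLIES ((P IFF (T XOR (R XOR Q))) OR R)) IFF U)) XOR ((Q IFF T) XOR NOT NOT ((T AND P) IFF R)) = False XOR True = True

True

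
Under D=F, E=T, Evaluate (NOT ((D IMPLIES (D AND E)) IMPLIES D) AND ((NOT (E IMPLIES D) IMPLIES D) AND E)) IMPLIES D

D AND E = F AND T = F
D IMPLIES (D AND E) = F IMPLIES F = T
(D IMPLIES (D AND E)) IMPLIES D = T IMPLIES F = F
NOT ((D IMPLIES (D AND E)) IMPLIES D) = NOT F = T
E IMPLIES D = T IMPLIES F = F
NOT (E IMPLIES D) = NOT F = T
NOT (E IMPLIES D) IMPLIES D = T IMPLIES F = F
(NOT (E IMPLIES D) IMPLIES D) AND E = F AND T = F
NOT ((D IMPLIES (D AND E)) IMPLIES D) AND ((NOT (E IMPLIES D) IMPLIES D) AND E) = T AND F = F
(NOT ((D IMPLIES (D AND E)) IMPLIES D) AND ((NOT (E IMPLIES D) IMPLIES D) AND E)) IMPLIES D = F IMPLIES F = T

T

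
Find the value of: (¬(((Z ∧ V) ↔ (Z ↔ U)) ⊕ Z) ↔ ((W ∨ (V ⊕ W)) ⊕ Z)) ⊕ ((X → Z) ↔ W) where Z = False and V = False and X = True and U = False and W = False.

Z ∧ V = False ∧ False = False
Z ↔ U = False ↔ False = True
(Z ∧ V) ↔ (Z ↔ U) = False ↔ True = False
((Z ∧ V) ↔ (Z ↔ U)) ⊕ Z = False ⊕ False = False
¬(((Z ∧ V) ↔ (Z ↔ U)) ⊕ Z) = ¬False = True
V ⊕ W = False ⊕ False = False
W ∨ (V ⊕ W) = False ∨ False = False
(W ∨ (V ⊕ W)) ⊕ Z = False ⊕ False = False
¬(((Z ∧ V) ↔ (Z ↔ U)) ⊕ Z) ↔ ((W ∨ (V ⊕ W)) ⊕ Z) = True ↔ False = False
X → Z = True → False = False
(X → Z) ↔ W = False ↔ False = True
(¬(((Z ∧ V) ↔ (Z ↔ U)) ⊕ Z) ↔ ((W ∨ (V ⊕ W)) ⊕ Z)) ⊕ ((X → Z) ↔ W) = False ⊕ True = True

True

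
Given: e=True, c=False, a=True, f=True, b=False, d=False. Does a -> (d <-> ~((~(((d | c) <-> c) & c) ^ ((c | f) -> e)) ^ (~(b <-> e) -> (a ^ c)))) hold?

d | c = False | False = False
(d | c) <-> c = False <-> False = True
((d | c) <-> c) & c = True & False = False
~(((d | c) <-> c) & c) = ~False = True
c | f = False | True = True
(c | f) -> e = True -> True = True
~(((d | c) <-> c) & c) ^ ((c | f) -> e) = True ^ True = False
b <-> e = False <-> True = False
~(b <-> e) = ~False = True
a ^ c = True ^ False = True
~(b <-> e) -> (a ^ c) = True -> True = True
(~(((d | c) <-> c) & c) ^ ((c | f) -> e)) ^ (~(b <-> e) -> (a ^ c)) = False ^ True = True
~((~(((d | c) <-> c) & c) ^ ((c | f) -> e)) ^ (~(b <-> e) -> (a ^ c))) = ~True = False
d <-> ~((~(((d | c) <-> c) & c) ^ ((c | f) -> e)) ^ (~(b <-> e) -> (a ^ c))) = False <-> False = True
a -> (d <-> ~((~(((d | c) <-> c) & c) ^ ((c | f) -> e)) ^ (~(b <-> e) -> (a ^ c)))) = True -> True = True

True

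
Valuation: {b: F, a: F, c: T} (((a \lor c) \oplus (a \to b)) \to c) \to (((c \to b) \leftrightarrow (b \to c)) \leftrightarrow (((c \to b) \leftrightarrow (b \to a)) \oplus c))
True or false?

a \lor c = F \lor T = T
a \to b = F \to F = T
(a \lor c) \oplus (a \to b) = T \oplus T = F
((a \lor c) \oplus (a \to b)) \to c = F \to T = T
c \to b = T \to F = F
b \to c = F \to T = T
(c \to b) \leftrightarrow (b \to c) = F \leftrightarrow T = F
c \to b = T \to F = F
b \to a = F \to F = T
(c \to b) \leftrightarrow (b \to a) = F \leftrightarrow T = F
((c \to b) \leftrightarrow (b \to a)) \oplus c = F \oplus T = T
((c \to b) \leftrightarrow (b \to c)) \leftrightarrow (((c \to b) \leftrightarrow (b \to a)) \oplus c) = F \leftrightarrow T = F
(((a \lor c) \oplus (a \to b)) \to c) \to (((c \to b) \leftrightarrow (b \to c)) \leftrightarrow (((c \to b) \leftrightarrow (b \to a)) \oplus c)) = T \to F = F

F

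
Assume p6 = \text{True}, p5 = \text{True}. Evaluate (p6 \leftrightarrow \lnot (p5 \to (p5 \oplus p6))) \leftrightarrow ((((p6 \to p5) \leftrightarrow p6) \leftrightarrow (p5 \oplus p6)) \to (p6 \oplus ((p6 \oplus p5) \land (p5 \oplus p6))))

\text{True}

p5 \oplus p6 = \text{True} \oplus \text{True} = \text{False}
p5 \to (p5 \oplus p6) = \text{True} \to \text{False} = \text{False}
\lnot (p5 \to (p5 \oplus p6)) = \lnot \text{False} = \text{True}
p6 \leftrightarrow \lnot (p5 \to (p5 \oplus p6)) = \text{True} \leftrightarrow \text{True} = \text{True}
p6 \to p5 = \text{True} \to \text{True} = \text{True}
(p6 \to p5) \leftrightarrow p6 = \text{True} \leftrightarrow \text{True} = \text{True}
p5 \oplus p6 = \text{True} \oplus \text{True} = \text{False}
((p6 \to p5) \leftrightarrow p6) \leftrightarrow (p5 \oplus p6) = \text{True} \leftrightarrow \text{False} = \text{False}
p6 \oplus p5 = \text{True} \oplus \text{True} = \text{False}
p5 \oplus p6 = \text{True} \oplus \text{True} = \text{False}
(p6 \oplus p5) \land (p5 \oplus p6) = \text{False} \land \text{False} = \text{False}
p6 \oplus ((p6 \oplus p5) \land (p5 \oplus p6)) = \text{True} \oplus \text{False} = \text{True}
(((p6 \to p5) \leftrightarrow p6) \leftrightarrow (p5 \oplus p6)) \to (p6 \oplus ((p6 \oplus p5) \land (p5 \oplus p6))) = \text{False} \to \text{True} = \text{True}
(p6 \leftrightarrow \lnot (p5 \to (p5 \oplus p6))) \leftrightarrow ((((p6 \to p5) \leftrightarrow p6) \leftrightarrow (p5 \oplus p6)) \to (p6 \oplus ((p6 \oplus p5) \land (p5 \oplus p6)))) = \text{True} \leftrightarrow \text{True} = \text{True}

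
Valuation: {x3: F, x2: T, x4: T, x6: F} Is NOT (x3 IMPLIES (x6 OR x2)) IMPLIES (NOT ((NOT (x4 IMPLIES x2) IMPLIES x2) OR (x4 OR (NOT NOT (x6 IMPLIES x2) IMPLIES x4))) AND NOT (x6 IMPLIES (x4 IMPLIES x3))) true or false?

Substituting x3=F, x2=T, x4=T, x6=F:
x6 OR x2 = F OR T = T
x3 IMPLIES (x6 OR x2) = F IMPLIES T = T
NOT (x3 IMPLIES (x6 OR x2)) = NOT T = F
x4 IMPLIES x2 = T IMPLIES T = T
NOT (x4 IMPLIES x2) = NOT T = F
NOT (x4 IMPLIES x2) IMPLIES x2 = F IMPLIES T = T
x6 IMPLIES x2 = F IMPLIES T = T
NOT (x6 IMPLIES x2) = NOT T = F
NOT NOT (x6 IMPLIES x2) = NOT F = T
NOT NOT (x6 IMPLIES x2) IMPLIES x4 = T IMPLIES T = T
x4 OR (NOT NOT (x6 IMPLIES x2) IMPLIES x4) = T OR T = T
(NOT (x4 IMPLIES x2) IMPLIES x2) OR (x4 OR (NOT NOT (x6 IMPLIES x2) IMPLIES x4)) = T OR T = T
NOT ((NOT (x4 IMPLIES x2) IMPLIES x2) OR (x4 OR (NOT NOT (x6 IMPLIES x2) IMPLIES x4))) = NOT T = F
x4 IMPLIES x3 = T IMPLIES F = F
x6 IMPLIES (x4 IMPLIES x3) = F IMPLIES F = T
NOT (x6 IMPLIES (x4 IMPLIES x3)) = NOT T = F
NOT ((NOT (x4 IMPLIES x2) IMPLIES x2) OR (x4 OR (NOT NOT (x6 IMPLIES x2) IMPLIES x4))) AND NOT (x6 IMPLIES (x4 IMPLIES x3)) = F AND F = F
NOT (x3 IMPLIES (x6 OR x2)) IMPLIES (NOT ((NOT (x4 IMPLIES x2) IMPLIES x2) OR (x4 OR (NOT NOT (x6 IMPLIES x2) IMPLIES x4))) AND NOT (x6 IMPLIES (x4 IMPLIES x3))) = F IMPLIES F = T

T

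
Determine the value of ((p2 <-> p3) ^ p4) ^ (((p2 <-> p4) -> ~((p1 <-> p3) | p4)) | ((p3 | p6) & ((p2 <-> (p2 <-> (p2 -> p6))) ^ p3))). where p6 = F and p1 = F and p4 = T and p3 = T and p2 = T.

T

p2 <-> p3 = T <-> T = T
(p2 <-> p3) ^ p4 = T ^ T = F
p2 <-> p4 = T <-> T = T
p1 <-> p3 = F <-> T = F
(p1 <-> p3) | p4 = F | T = T
~((p1 <-> p3) | p4) = ~T = F
(p2 <-> p4) -> ~((p1 <-> p3) | p4) = T -> F = F
p3 | p6 = T | F = T
p2 -> p6 = T -> F = F
p2 <-> (p2 -> p6) = T <-> F = F
p2 <-> (p2 <-> (p2 -> p6)) = T <-> F = F
(p2 <-> (p2 <-> (p2 -> p6))) ^ p3 = F ^ T = T
(p3 | p6) & ((p2 <-> (p2 <-> (p2 -> p6))) ^ p3) = T & T = T
((p2 <-> p4) -> ~((p1 <-> p3) | p4)) | ((p3 | p6) & ((p2 <-> (p2 <-> (p2 -> p6))) ^ p3)) = F | T = T
((p2 <-> p3) ^ p4) ^ (((p2 <-> p4) -> ~((p1 <-> p3) | p4)) | ((p3 | p6) & ((p2 <-> (p2 <-> (p2 -> p6))) ^ p3))) = F ^ T = T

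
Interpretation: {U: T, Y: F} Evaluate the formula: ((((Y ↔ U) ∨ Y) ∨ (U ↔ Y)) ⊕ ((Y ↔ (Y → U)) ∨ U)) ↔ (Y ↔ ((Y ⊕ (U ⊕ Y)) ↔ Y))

Substituting U=T, Y=F:
Y ↔ U = F ↔ T = F
(Y ↔ U) ∨ Y = F ∨ F = F
U ↔ Y = T ↔ F = F
((Y ↔ U) ∨ Y) ∨ (U ↔ Y) = F ∨ F = F
Y → U = F → T = T
Y ↔ (Y → U) = F ↔ T = F
(Y ↔ (Y → U)) ∨ U = F ∨ T = T
(((Y ↔ U) ∨ Y) ∨ (U ↔ Y)) ⊕ ((Y ↔ (Y → U)) ∨ U) = F ⊕ T = T
U ⊕ Y = T ⊕ F = T
Y ⊕ (U ⊕ Y) = F ⊕ T = T
(Y ⊕ (U ⊕ Y)) ↔ Y = T ↔ F = F
Y ↔ ((Y ⊕ (U ⊕ Y)) ↔ Y) = F ↔ F = T
((((Y ↔ U) ∨ Y) ∨ (U ↔ Y)) ⊕ ((Y ↔ (Y → U)) ∨ U)) ↔ (Y ↔ ((Y ⊕ (U ⊕ Y)) ↔ Y)) = T ↔ T = T

T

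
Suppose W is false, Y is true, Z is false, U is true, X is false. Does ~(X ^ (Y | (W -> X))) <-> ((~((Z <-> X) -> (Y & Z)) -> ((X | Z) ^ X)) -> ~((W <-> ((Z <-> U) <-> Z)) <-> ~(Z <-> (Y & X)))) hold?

W -> X = False -> False = True
Y | (W -> X) = True | True = True
X ^ (Y | (W -> X)) = False ^ True = True
~(X ^ (Y | (W -> X))) = ~True = False
Z <-> X = False <-> False = True
Y & Z = True & False = False
(Z <-> X) -> (Y & Z) = True -> False = False
~((Z <-> X) -> (Y & Z)) = ~False = True
X | Z = False | False = False
(X | Z) ^ X = False ^ False = False
~((Z <-> X) -> (Y & Z)) -> ((X | Z) ^ X) = True -> False = False
Z <-> U = False <-> True = False
(Z <-> U) <-> Z = False <-> False = True
W <-> ((Z <-> U) <-> Z) = False <-> True = False
Y & X = True & False = False
Z <-> (Y & X) = False <-> False = True
~(Z <-> (Y & X)) = ~True = False
(W <-> ((Z <-> U) <-> Z)) <-> ~(Z <-> (Y & X)) = False <-> False = True
~((W <-> ((Z <-> U) <-> Z)) <-> ~(Z <-> (Y & X))) = ~True = False
(~((Z <-> X) -> (Y & Z)) -> ((X | Z) ^ X)) -> ~((W <-> ((Z <-> U) <-> Z)) <-> ~(Z <-> (Y & X))) = False -> False = True
~(X ^ (Y | (W -> X))) <-> ((~((Z <-> X) -> (Y & Z)) -> ((X | Z) ^ X)) -> ~((W <-> ((Z <-> U) <-> Z)) <-> ~(Z <-> (Y & X)))) = False <-> True = False

False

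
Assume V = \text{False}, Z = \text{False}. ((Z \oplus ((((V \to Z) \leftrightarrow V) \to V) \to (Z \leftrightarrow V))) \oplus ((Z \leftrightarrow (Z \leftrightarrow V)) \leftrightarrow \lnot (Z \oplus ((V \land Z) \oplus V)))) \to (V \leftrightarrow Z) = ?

\text{True}

V \to Z = \text{False} \to \text{False} = \text{True}
(V \to Z) \leftrightarrow V = \text{True} \leftrightarrow \text{False} = \text{False}
((V \to Z) \leftrightarrow V) \to V = \text{False} \to \text{False} = \text{True}
Z \leftrightarrow V = \text{False} \leftrightarrow \text{False} = \text{True}
(((V \to Z) \leftrightarrow V) \to V) \to (Z \leftrightarrow V) = \text{True} \to \text{True} = \text{True}
Z \oplus ((((V \to Z) \leftrightarrow V) \to V) \to (Z \leftrightarrow V)) = \text{False} \oplus \text{True} = \text{True}
Z \leftrightarrow V = \text{False} \leftrightarrow \text{False} = \text{True}
Z \leftrightarrow (Z \leftrightarrow V) = \text{False} \leftrightarrow \text{True} = \text{False}
V \land Z = \text{False} \land \text{False} = \text{False}
(V \land Z) \oplus V = \text{False} \oplus \text{False} = \text{False}
Z \oplus ((V \land Z) \oplus V) = \text{False} \oplus \text{False} = \text{False}
\lnot (Z \oplus ((V \land Z) \oplus V)) = \lnot \text{False} = \text{True}
(Z \leftrightarrow (Z \leftrightarrow V)) \leftrightarrow \lnot (Z \oplus ((V \land Z) \oplus V)) = \text{False} \leftrightarrow \text{True} = \text{False}
(Z \oplus ((((V \to Z) \leftrightarrow V) \to V) \to (Z \leftrightarrow V))) \oplus ((Z \leftrightarrow (Z \leftrightarrow V)) \leftrightarrow \lnot (Z \oplus ((V \land Z) \oplus V))) = \text{True} \oplus \text{False} = \text{True}
V \leftrightarrow Z = \text{False} \leftrightarrow \text{False} = \text{True}
((Z \oplus ((((V \to Z) \leftrightarrow V) \to V) \to (Z \leftrightarrow V))) \oplus ((Z \leftrightarrow (Z \leftrightarrow V)) \leftrightarrow \lnot (Z \oplus ((V \land Z) \oplus V)))) \to (V \leftrightarrow Z) = \text{True} \to \text{True} = \text{True}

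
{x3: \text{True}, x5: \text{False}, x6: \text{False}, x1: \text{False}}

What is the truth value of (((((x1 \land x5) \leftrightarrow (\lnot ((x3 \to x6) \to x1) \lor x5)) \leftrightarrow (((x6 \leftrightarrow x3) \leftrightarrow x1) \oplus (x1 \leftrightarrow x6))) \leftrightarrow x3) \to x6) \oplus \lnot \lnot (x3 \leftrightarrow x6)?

\text{True}

x1 \land x5 = \text{False} \land \text{False} = \text{False}
x3 \to x6 = \text{True} \to \text{False} = \text{False}
(x3 \to x6) \to x1 = \text{False} \to \text{False} = \text{True}
\lnot ((x3 \to x6) \to x1) = \lnot \text{True} = \text{False}
\lnot ((x3 \to x6) \to x1) \lor x5 = \text{False} \lor \text{False} = \text{False}
(x1 \land x5) \leftrightarrow (\lnot ((x3 \to x6) \to x1) \lor x5) = \text{False} \leftrightarrow \text{False} = \text{True}
x6 \leftrightarrow x3 = \text{False} \leftrightarrow \text{True} = \text{False}
(x6 \leftrightarrow x3) \leftrightarrow x1 = \text{False} \leftrightarrow \text{False} = \text{True}
x1 \leftrightarrow x6 = \text{False} \leftrightarrow \text{False} = \text{True}
((x6 \leftrightarrow x3) \leftrightarrow x1) \oplus (x1 \leftrightarrow x6) = \text{True} \oplus \text{True} = \text{False}
((x1 \land x5) \leftrightarrow (\lnot ((x3 \to x6) \to x1) \lor x5)) \leftrightarrow (((x6 \leftrightarrow x3) \leftrightarrow x1) \oplus (x1 \leftrightarrow x6)) = \text{True} \leftrightarrow \text{False} = \text{False}
(((x1 \land x5) \leftrightarrow (\lnot ((x3 \to x6) \to x1) \lor x5)) \leftrightarrow (((x6 \leftrightarrow x3) \leftrightarrow x1) \oplus (x1 \leftrightarrow x6))) \leftrightarrow x3 = \text{False} \leftrightarrow \text{True} = \text{False}
((((x1 \land x5) \leftrightarrow (\lnot ((x3 \to x6) \to x1) \lor x5)) \leftrightarrow (((x6 \leftrightarrow x3) \leftrightarrow x1) \oplus (x1 \leftrightarrow x6))) \leftrightarrow x3) \to x6 = \text{False} \to \text{False} = \text{True}
x3 \leftrightarrow x6 = \text{True} \leftrightarrow \text{False} = \text{False}
\lnot (x3 \leftrightarrow x6) = \lnot \text{False} = \text{True}
\lnot \lnot (x3 \leftrightarrow x6) = \lnot \text{True} = \text{False}
(((((x1 \land x5) \leftrightarrow (\lnot ((x3 \to x6) \to x1) \lor x5)) \leftrightarrow (((x6 \leftrightarrow x3) \leftrightarrow x1) \oplus (x1 \leftrightarrow x6))) \leftrightarrow x3) \to x6) \oplus \lnot \lnot (x3 \leftrightarrow x6) = \text{True} \oplus \text{False} = \text{True}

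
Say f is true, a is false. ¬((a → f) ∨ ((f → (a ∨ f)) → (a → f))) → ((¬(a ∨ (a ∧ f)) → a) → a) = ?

a → f = F → T = T
a ∨ f = F ∨ T = T
f → (a ∨ f) = T → T = T
a → f = F → T = T
(f → (a ∨ f)) → (a → f) = T → T = T
(a → f) ∨ ((f → (a ∨ f)) → (a → f)) = T ∨ T = T
¬((a → f) ∨ ((f → (a ∨ f)) → (a → f))) = ¬T = F
a ∧ f = F ∧ T = F
a ∨ (a ∧ f) = F ∨ F = F
¬(a ∨ (a ∧ f)) = ¬F = T
¬(a ∨ (a ∧ f)) → a = T → F = F
(¬(a ∨ (a ∧ f)) → a) → a = F → F = T
¬((a → f) ∨ ((f → (a ∨ f)) → (a → f))) → ((¬(a ∨ (a ∧ f)) → a) → a) = F → T = T

T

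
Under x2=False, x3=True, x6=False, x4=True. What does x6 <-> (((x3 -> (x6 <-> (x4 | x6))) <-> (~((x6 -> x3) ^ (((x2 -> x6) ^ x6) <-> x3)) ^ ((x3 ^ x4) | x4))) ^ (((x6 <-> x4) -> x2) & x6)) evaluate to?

x4 | x6 = True | False = True
x6 <-> (x4 | x6) = False <-> True = False
x3 -> (x6 <-> (x4 | x6)) = True -> False = False
x6 -> x3 = False -> True = True
x2 -> x6 = False -> False = True
(x2 -> x6) ^ x6 = True ^ False = True
((x2 -> x6) ^ x6) <-> x3 = True <-> True = True
(x6 -> x3) ^ (((x2 -> x6) ^ x6) <-> x3) = True ^ True = False
~((x6 -> x3) ^ (((x2 -> x6) ^ x6) <-> x3)) = ~False = True
x3 ^ x4 = True ^ True = False
(x3 ^ x4) | x4 = False | True = True
~((x6 -> x3) ^ (((x2 -> x6) ^ x6) <-> x3)) ^ ((x3 ^ x4) | x4) = True ^ True = False
(x3 -> (x6 <-> (x4 | x6))) <-> (~((x6 -> x3) ^ (((x2 -> x6) ^ x6) <-> x3)) ^ ((x3 ^ x4) | x4)) = False <-> False = True
x6 <-> x4 = False <-> True = False
(x6 <-> x4) -> x2 = False -> False = True
((x6 <-> x4) -> x2) & x6 = True & False = False
((x3 -> (x6 <-> (x4 | x6))) <-> (~((x6 -> x3) ^ (((x2 -> x6) ^ x6) <-> x3)) ^ ((x3 ^ x4) | x4))) ^ (((x6 <-> x4) -> x2) & x6) = True ^ False = True
x6 <-> (((x3 -> (x6 <-> (x4 | x6))) <-> (~((x6 -> x3) ^ (((x2 -> x6) ^ x6) <-> x3)) ^ ((x3 ^ x4) | x4))) ^ (((x6 <-> x4) -> x2) & x6)) = False <-> True = False

False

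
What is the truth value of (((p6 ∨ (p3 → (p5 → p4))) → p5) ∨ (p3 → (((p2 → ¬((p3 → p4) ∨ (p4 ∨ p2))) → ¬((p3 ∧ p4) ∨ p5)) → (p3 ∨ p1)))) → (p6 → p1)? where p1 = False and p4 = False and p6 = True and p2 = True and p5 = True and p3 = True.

p5 → p4 = True → False = False
p3 → (p5 → p4) = True → False = False
p6 ∨ (p3 → (p5 → p4)) = True ∨ False = True
(p6 ∨ (p3 → (p5 → p4))) → p5 = True → True = True
p3 → p4 = True → False = False
p4 ∨ p2 = False ∨ True = True
(p3 → p4) ∨ (p4 ∨ p2) = False ∨ True = True
¬((p3 → p4) ∨ (p4 ∨ p2)) = ¬True = False
p2 → ¬((p3 → p4) ∨ (p4 ∨ p2)) = True → False = False
p3 ∧ p4 = True ∧ False = False
(p3 ∧ p4) ∨ p5 = False ∨ True = True
¬((p3 ∧ p4) ∨ p5) = ¬True = False
(p2 → ¬((p3 → p4) ∨ (p4 ∨ p2))) → ¬((p3 ∧ p4) ∨ p5) = False → False = True
p3 ∨ p1 = True ∨ False = True
((p2 → ¬((p3 → p4) ∨ (p4 ∨ p2))) → ¬((p3 ∧ p4) ∨ p5)) → (p3 ∨ p1) = True → True = True
p3 → (((p2 → ¬((p3 → p4) ∨ (p4 ∨ p2))) → ¬((p3 ∧ p4) ∨ p5)) → (p3 ∨ p1)) = True → True = True
((p6 ∨ (p3 → (p5 → p4))) → p5) ∨ (p3 → (((p2 → ¬((p3 → p4) ∨ (p4 ∨ p2))) → ¬((p3 ∧ p4) ∨ p5)) → (p3 ∨ p1))) = True ∨ True = True
p6 → p1 = True → False = False
(((p6 ∨ (p3 → (p5 → p4))) → p5) ∨ (p3 → (((p2 → ¬((p3 → p4) ∨ (p4 ∨ p2))) → ¬((p3 ∧ p4) ∨ p5)) → (p3 ∨ p1)))) → (p6 → p1) = True → False = False

False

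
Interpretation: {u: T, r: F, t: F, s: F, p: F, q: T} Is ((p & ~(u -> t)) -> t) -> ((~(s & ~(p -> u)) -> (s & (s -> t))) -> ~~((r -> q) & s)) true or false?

Substituting u=T, r=F, t=F, s=F, p=F, q=T:
u -> t = T -> F = F
~(u -> t) = ~F = T
p & ~(u -> t) = F & T = F
(p & ~(u -> t)) -> t = F -> F = T
p -> u = F -> T = T
~(p -> u) = ~T = F
s & ~(p -> u) = F & F = F
~(s & ~(p -> u)) = ~F = T
s -> t = F -> F = T
s & (s -> t) = F & T = F
~(s & ~(p -> u)) -> (s & (s -> t)) = T -> F = F
r -> q = F -> T = T
(r -> q) & s = T & F = F
~((r -> q) & s) = ~F = T
~~((r -> q) & s) = ~T = F
(~(s & ~(p -> u)) -> (s & (s -> t))) -> ~~((r -> q) & s) = F -> F = T
((p & ~(u -> t)) -> t) -> ((~(s & ~(p -> u)) -> (s & (s -> t))) -> ~~((r -> q) & s)) = T -> T = T

T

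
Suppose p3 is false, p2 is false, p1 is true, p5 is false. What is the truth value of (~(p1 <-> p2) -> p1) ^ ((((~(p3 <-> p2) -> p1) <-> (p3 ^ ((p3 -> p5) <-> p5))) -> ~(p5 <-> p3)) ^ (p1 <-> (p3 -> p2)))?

p1 <-> p2 = 1 <-> 0 = 0
~(p1 <-> p2) = ~0 = 1
~(p1 <-> p2) -> p1 = 1 -> 1 = 1
p3 <-> p2 = 0 <-> 0 = 1
~(p3 <-> p2) = ~1 = 0
~(p3 <-> p2) -> p1 = 0 -> 1 = 1
p3 -> p5 = 0 -> 0 = 1
(p3 -> p5) <-> p5 = 1 <-> 0 = 0
p3 ^ ((p3 -> p5) <-> p5) = 0 ^ 0 = 0
(~(p3 <-> p2) -> p1) <-> (p3 ^ ((p3 -> p5) <-> p5)) = 1 <-> 0 = 0
p5 <-> p3 = 0 <-> 0 = 1
~(p5 <-> p3) = ~1 = 0
((~(p3 <-> p2) -> p1) <-> (p3 ^ ((p3 -> p5) <-> p5))) -> ~(p5 <-> p3) = 0 -> 0 = 1
p3 -> p2 = 0 -> 0 = 1
p1 <-> (p3 -> p2) = 1 <-> 1 = 1
(((~(p3 <-> p2) -> p1) <-> (p3 ^ ((p3 -> p5) <-> p5))) -> ~(p5 <-> p3)) ^ (p1 <-> (p3 -> p2)) = 1 ^ 1 = 0
(~(p1 <-> p2) -> p1) ^ ((((~(p3 <-> p2) -> p1) <-> (p3 ^ ((p3 -> p5) <-> p5))) -> ~(p5 <-> p3)) ^ (p1 <-> (p3 -> p2))) = 1 ^ 0 = 1

1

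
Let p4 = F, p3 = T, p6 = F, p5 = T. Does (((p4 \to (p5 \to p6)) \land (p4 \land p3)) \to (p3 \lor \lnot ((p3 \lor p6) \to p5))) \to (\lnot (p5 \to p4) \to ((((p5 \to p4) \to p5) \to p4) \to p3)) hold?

p5 \to p6 = T \to F = F
p4 \to (p5 \to p6) = F \to F = T
p4 \land p3 = F \land T = F
(p4 \to (p5 \to p6)) \land (p4 \land p3) = T \land F = F
p3 \lor p6 = T \lor F = T
(p3 \lor p6) \to p5 = T \to T = T
\lnot ((p3 \lor p6) \to p5) = \lnot T = F
p3 \lor \lnot ((p3 \lor p6) \to p5) = T \lor F = T
((p4 \to (p5 \to p6)) \land (p4 \land p3)) \to (p3 \lor \lnot ((p3 \lor p6) \to p5)) = F \to T = T
p5 \to p4 = T \to F = F
\lnot (p5 \to p4) = \lnot F = T
p5 \to p4 = T \to F = F
(p5 \to p4) \to p5 = F \to T = T
((p5 \to p4) \to p5) \to p4 = T \to F = F
(((p5 \to p4) \to p5) \to p4) \to p3 = F \to T = T
\lnot (p5 \to p4) \to ((((p5 \to p4) \to p5) \to p4) \to p3) = T \to T = T
(((p4 \to (p5 \to p6)) \land (p4 \land p3)) \to (p3 \lor \lnot ((p3 \lor p6) \to p5))) \to (\lnot (p5 \to p4) \to ((((p5 \to p4) \to p5) \to p4) \to p3)) = T \to T = T

T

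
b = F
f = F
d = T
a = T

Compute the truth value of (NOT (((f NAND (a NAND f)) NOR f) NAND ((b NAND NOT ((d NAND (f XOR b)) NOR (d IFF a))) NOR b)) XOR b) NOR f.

T

a NAND f = T NAND F = T
f NAND (a NAND f) = F NAND T = T
(f NAND (a NAND f)) NOR f = T NOR F = F
f XOR b = F XOR F = F
d NAND (f XOR b) = T NAND F = T
d IFF a = T IFF T = T
(d NAND (f XOR b)) NOR (d IFF a) = T NOR T = F
NOT ((d NAND (f XOR b)) NOR (d IFF a)) = NOT F = T
b NAND NOT ((d NAND (f XOR b)) NOR (d IFF a)) = F NAND T = T
(b NAND NOT ((d NAND (f XOR b)) NOR (d IFF a))) NOR b = T NOR F = F
((f NAND (a NAND f)) NOR f) NAND ((b NAND NOT ((d NAND (f XOR b)) NOR (d IFF a))) NOR b) = F NAND F = T
NOT (((f NAND (a NAND f)) NOR f) NAND ((b NAND NOT ((d NAND (f XOR b)) NOR (d IFF a))) NOR b)) = NOT T = F
NOT (((f NAND (a NAND f)) NOR f) NAND ((b NAND NOT ((d NAND (f XOR b)) NOR (d IFF a))) NOR b)) XOR b = F XOR F = F
(NOT (((f NAND (a NAND f)) NOR f) NAND ((b NAND NOT ((d NAND (f XOR b)) NOR (d IFF a))) NOR b)) XOR b) NOR f = F NOR F = T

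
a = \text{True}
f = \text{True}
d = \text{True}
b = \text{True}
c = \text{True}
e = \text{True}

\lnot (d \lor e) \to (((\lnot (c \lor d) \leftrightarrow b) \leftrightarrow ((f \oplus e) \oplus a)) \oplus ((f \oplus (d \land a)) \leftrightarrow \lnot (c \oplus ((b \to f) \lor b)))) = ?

Substituting a=\text{True}, f=\text{True}, d=\text{True}, b=\text{True}, c=\text{True}, e=\text{True}:
d \lor e = \text{True} \lor \text{True} = \text{True}
\lnot (d \lor e) = \lnot \text{True} = \text{False}
c \lor d = \text{True} \lor \text{True} = \text{True}
\lnot (c \lor d) = \lnot \text{True} = \text{False}
\lnot (c \lor d) \leftrightarrow b = \text{False} \leftrightarrow \text{True} = \text{False}
f \oplus e = \text{True} \oplus \text{True} = \text{False}
(f \oplus e) \oplus a = \text{False} \oplus \text{True} = \text{True}
(\lnot (c \lor d) \leftrightarrow b) \leftrightarrow ((f \oplus e) \oplus a) = \text{False} \leftrightarrow \text{True} = \text{False}
d \land a = \text{True} \land \text{True} = \text{True}
f \oplus (d \land a) = \text{True} \oplus \text{True} = \text{False}
b \to f = \text{True} \to \text{True} = \text{True}
(b \to f) \lor b = \text{True} \lor \text{True} = \text{True}
c \oplus ((b \to f) \lor b) = \text{True} \oplus \text{True} = \text{False}
\lnot (c \oplus ((b \to f) \lor b)) = \lnot \text{False} = \text{True}
(f \oplus (d \land a)) \leftrightarrow \lnot (c \oplus ((b \to f) \lor b)) = \text{False} \leftrightarrow \text{True} = \text{False}
((\lnot (c \lor d) \leftrightarrow b) \leftrightarrow ((f \oplus e) \oplus a)) \oplus ((f \oplus (d \land a)) \leftrightarrow \lnot (c \oplus ((b \to f) \lor b))) = \text{False} \oplus \text{False} = \text{False}
\lnot (d \lor e) \to (((\lnot (c \lor d) \leftrightarrow b) \leftrightarrow ((f \oplus e) \oplus a)) \oplus ((f \oplus (d \land a)) \leftrightarrow \lnot (c \oplus ((b \to f) \lor b)))) = \text{False} \to \text{False} = \text{True}

\text{True}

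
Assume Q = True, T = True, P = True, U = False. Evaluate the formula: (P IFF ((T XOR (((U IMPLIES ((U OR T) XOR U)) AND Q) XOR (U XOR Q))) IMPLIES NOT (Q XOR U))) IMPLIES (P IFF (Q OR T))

U OR T = False OR True = True
(U OR T) XOR U = True XOR False = True
U IMPLIES ((U OR T) XOR U) = False IMPLIES True = True
(U IMPLIES ((U OR T) XOR U)) AND Q = True AND True = True
U XOR Q = False XOR True = True
((U IMPLIES ((U OR T) XOR U)) AND Q) XOR (U XOR Q) = True XOR True = False
T XOR (((U IMPLIES ((U OR T) XOR U)) AND Q) XOR (U XOR Q)) = True XOR False = True
Q XOR U = True XOR False = True
NOT (Q XOR U) = NOT True = False
(T XOR (((U IMPLIES ((U OR T) XOR U)) AND Q) XOR (U XOR Q))) IMPLIES NOT (Q XOR U) = True IMPLIES False = False
P IFF ((T XOR (((U IMPLIES ((U OR T) XOR U)) AND Q) XOR (U XOR Q))) IMPLIES NOT (Q XOR U)) = True IFF False = False
Q OR T = True OR True = True
P IFF (Q OR T) = True IFF True = True
(P IFF ((T XOR (((U IMPLIES ((U OR T) XOR U)) AND Q) XOR (U XOR Q))) IMPLIES NOT (Q XOR U))) IMPLIES (P IFF (Q OR T)) = False IMPLIES True = True

True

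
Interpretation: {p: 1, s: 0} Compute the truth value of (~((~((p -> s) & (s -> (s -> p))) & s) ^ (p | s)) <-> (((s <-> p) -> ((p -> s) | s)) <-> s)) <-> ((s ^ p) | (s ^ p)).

1

Substituting p=1, s=0:
p -> s = 1 -> 0 = 0
s -> p = 0 -> 1 = 1
s -> (s -> p) = 0 -> 1 = 1
(p -> s) & (s -> (s -> p)) = 0 & 1 = 0
~((p -> s) & (s -> (s -> p))) = ~0 = 1
~((p -> s) & (s -> (s -> p))) & s = 1 & 0 = 0
p | s = 1 | 0 = 1
(~((p -> s) & (s -> (s -> p))) & s) ^ (p | s) = 0 ^ 1 = 1
~((~((p -> s) & (s -> (s -> p))) & s) ^ (p | s)) = ~1 = 0
s <-> p = 0 <-> 1 = 0
p -> s = 1 -> 0 = 0
(p -> s) | s = 0 | 0 = 0
(s <-> p) -> ((p -> s) | s) = 0 -> 0 = 1
((s <-> p) -> ((p -> s) | s)) <-> s = 1 <-> 0 = 0
~((~((p -> s) & (s -> (s -> p))) & s) ^ (p | s)) <-> (((s <-> p) -> ((p -> s) | s)) <-> s) = 0 <-> 0 = 1
s ^ p = 0 ^ 1 = 1
s ^ p = 0 ^ 1 = 1
(s ^ p) | (s ^ p) = 1 | 1 = 1
(~((~((p -> s) & (s -> (s -> p))) & s) ^ (p | s)) <-> (((s <-> p) -> ((p -> s) | s)) <-> s)) <-> ((s ^ p) | (s ^ p)) = 1 <-> 1 = 1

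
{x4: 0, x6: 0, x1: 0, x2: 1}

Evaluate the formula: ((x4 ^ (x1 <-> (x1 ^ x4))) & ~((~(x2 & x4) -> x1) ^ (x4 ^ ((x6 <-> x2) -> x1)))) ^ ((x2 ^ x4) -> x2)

x1 ^ x4 = 0 ^ 0 = 0
x1 <-> (x1 ^ x4) = 0 <-> 0 = 1
x4 ^ (x1 <-> (x1 ^ x4)) = 0 ^ 1 = 1
x2 & x4 = 1 & 0 = 0
~(x2 & x4) = ~0 = 1
~(x2 & x4) -> x1 = 1 -> 0 = 0
x6 <-> x2 = 0 <-> 1 = 0
(x6 <-> x2) -> x1 = 0 -> 0 = 1
x4 ^ ((x6 <-> x2) -> x1) = 0 ^ 1 = 1
(~(x2 & x4) -> x1) ^ (x4 ^ ((x6 <-> x2) -> x1)) = 0 ^ 1 = 1
~((~(x2 & x4) -> x1) ^ (x4 ^ ((x6 <-> x2) -> x1))) = ~1 = 0
(x4 ^ (x1 <-> (x1 ^ x4))) & ~((~(x2 & x4) -> x1) ^ (x4 ^ ((x6 <-> x2) -> x1))) = 1 & 0 = 0
x2 ^ x4 = 1 ^ 0 = 1
(x2 ^ x4) -> x2 = 1 -> 1 = 1
((x4 ^ (x1 <-> (x1 ^ x4))) & ~((~(x2 & x4) -> x1) ^ (x4 ^ ((x6 <-> x2) -> x1)))) ^ ((x2 ^ x4) -> x2) = 0 ^ 1 = 1

1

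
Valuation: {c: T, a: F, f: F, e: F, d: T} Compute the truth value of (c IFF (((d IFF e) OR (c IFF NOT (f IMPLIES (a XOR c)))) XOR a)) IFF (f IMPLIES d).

d IFF e = T IFF F = F
a XOR c = F XOR T = T
f IMPLIES (a XOR c) = F IMPLIES T = T
NOT (f IMPLIES (a XOR c)) = NOT T = F
c IFF NOT (f IMPLIES (a XOR c)) = T IFF F = F
(d IFF e) OR (c IFF NOT (f IMPLIES (a XOR c))) = F OR F = F
((d IFF e) OR (c IFF NOT (f IMPLIES (a XOR c)))) XOR a = F XOR F = F
c IFF (((d IFF e) OR (c IFF NOT (f IMPLIES (a XOR c)))) XOR a) = T IFF F = F
f IMPLIES d = F IMPLIES T = T
(c IFF (((d IFF e) OR (c IFF NOT (f IMPLIES (a XOR c)))) XOR a)) IFF (f IMPLIES d) = F IFF T = F

F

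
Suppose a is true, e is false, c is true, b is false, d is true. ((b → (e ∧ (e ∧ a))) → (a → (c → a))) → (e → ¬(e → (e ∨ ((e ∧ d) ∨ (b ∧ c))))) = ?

True

e ∧ a = False ∧ True = False
e ∧ (e ∧ a) = False ∧ False = False
b → (e ∧ (e ∧ a)) = False → False = True
c → a = True → True = True
a → (c → a) = True → True = True
(b → (e ∧ (e ∧ a))) → (a → (c → a)) = True → True = True
e ∧ d = False ∧ True = False
b ∧ c = False ∧ True = False
(e ∧ d) ∨ (b ∧ c) = False ∨ False = False
e ∨ ((e ∧ d) ∨ (b ∧ c)) = False ∨ False = False
e → (e ∨ ((e ∧ d) ∨ (b ∧ c))) = False → False = True
¬(e → (e ∨ ((e ∧ d) ∨ (b ∧ c)))) = ¬True = False
e → ¬(e → (e ∨ ((e ∧ d) ∨ (b ∧ c)))) = False → False = True
((b → (e ∧ (e ∧ a))) → (a → (c → a))) → (e → ¬(e → (e ∨ ((e ∧ d) ∨ (b ∧ c))))) = True → True = True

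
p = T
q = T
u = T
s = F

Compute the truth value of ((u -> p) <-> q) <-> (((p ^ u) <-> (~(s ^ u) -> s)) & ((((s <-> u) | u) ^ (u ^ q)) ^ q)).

F

Substituting p=T, q=T, u=T, s=F:
u -> p = T -> T = T
(u -> p) <-> q = T <-> T = T
p ^ u = T ^ T = F
s ^ u = F ^ T = T
~(s ^ u) = ~T = F
~(s ^ u) -> s = F -> F = T
(p ^ u) <-> (~(s ^ u) -> s) = F <-> T = F
s <-> u = F <-> T = F
(s <-> u) | u = F | T = T
u ^ q = T ^ T = F
((s <-> u) | u) ^ (u ^ q) = T ^ F = T
(((s <-> u) | u) ^ (u ^ q)) ^ q = T ^ T = F
((p ^ u) <-> (~(s ^ u) -> s)) & ((((s <-> u) | u) ^ (u ^ q)) ^ q) = F & F = F
((u -> p) <-> q) <-> (((p ^ u) <-> (~(s ^ u) -> s)) & ((((s <-> u) | u) ^ (u ^ q)) ^ q)) = T <-> F = F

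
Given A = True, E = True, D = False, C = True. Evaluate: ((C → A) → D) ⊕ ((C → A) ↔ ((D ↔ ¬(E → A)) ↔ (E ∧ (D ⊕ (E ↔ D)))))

False

Substituting A=True, E=True, D=False, C=True:
C → A = True → True = True
(C → A) → D = True → False = False
C → A = True → True = True
E → A = True → True = True
¬(E → A) = ¬True = False
D ↔ ¬(E → A) = False ↔ False = True
E ↔ D = True ↔ False = False
D ⊕ (E ↔ D) = False ⊕ False = False
E ∧ (D ⊕ (E ↔ D)) = True ∧ False = False
(D ↔ ¬(E → A)) ↔ (E ∧ (D ⊕ (E ↔ D))) = True ↔ False = False
(C → A) ↔ ((D ↔ ¬(E → A)) ↔ (E ∧ (D ⊕ (E ↔ D)))) = True ↔ False = False
((C → A) → D) ⊕ ((C → A) ↔ ((D ↔ ¬(E → A)) ↔ (E ∧ (D ⊕ (E ↔ D))))) = False ⊕ False = False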